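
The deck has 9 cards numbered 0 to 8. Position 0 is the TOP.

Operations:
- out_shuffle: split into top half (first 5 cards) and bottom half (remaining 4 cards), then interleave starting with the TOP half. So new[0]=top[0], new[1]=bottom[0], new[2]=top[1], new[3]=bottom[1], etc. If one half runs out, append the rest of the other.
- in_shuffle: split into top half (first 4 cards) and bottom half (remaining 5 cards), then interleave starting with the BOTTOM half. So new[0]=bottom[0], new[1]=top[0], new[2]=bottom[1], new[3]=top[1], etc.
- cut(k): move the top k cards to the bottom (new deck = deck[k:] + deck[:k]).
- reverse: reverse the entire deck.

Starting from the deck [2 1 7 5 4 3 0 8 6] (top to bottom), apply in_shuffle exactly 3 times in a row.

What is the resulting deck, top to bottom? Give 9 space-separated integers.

Answer: 8 0 3 4 5 7 1 2 6

Derivation:
After op 1 (in_shuffle): [4 2 3 1 0 7 8 5 6]
After op 2 (in_shuffle): [0 4 7 2 8 3 5 1 6]
After op 3 (in_shuffle): [8 0 3 4 5 7 1 2 6]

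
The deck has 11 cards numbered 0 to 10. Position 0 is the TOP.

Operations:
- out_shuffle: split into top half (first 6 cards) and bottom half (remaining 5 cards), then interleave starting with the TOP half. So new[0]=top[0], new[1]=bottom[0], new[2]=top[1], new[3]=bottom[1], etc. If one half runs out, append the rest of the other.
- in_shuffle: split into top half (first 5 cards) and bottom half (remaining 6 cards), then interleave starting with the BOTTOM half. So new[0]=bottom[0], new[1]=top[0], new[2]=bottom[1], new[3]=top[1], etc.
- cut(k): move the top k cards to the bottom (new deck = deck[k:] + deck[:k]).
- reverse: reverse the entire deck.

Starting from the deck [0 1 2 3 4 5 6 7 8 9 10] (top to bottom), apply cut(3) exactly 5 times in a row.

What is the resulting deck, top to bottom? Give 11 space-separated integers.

After op 1 (cut(3)): [3 4 5 6 7 8 9 10 0 1 2]
After op 2 (cut(3)): [6 7 8 9 10 0 1 2 3 4 5]
After op 3 (cut(3)): [9 10 0 1 2 3 4 5 6 7 8]
After op 4 (cut(3)): [1 2 3 4 5 6 7 8 9 10 0]
After op 5 (cut(3)): [4 5 6 7 8 9 10 0 1 2 3]

Answer: 4 5 6 7 8 9 10 0 1 2 3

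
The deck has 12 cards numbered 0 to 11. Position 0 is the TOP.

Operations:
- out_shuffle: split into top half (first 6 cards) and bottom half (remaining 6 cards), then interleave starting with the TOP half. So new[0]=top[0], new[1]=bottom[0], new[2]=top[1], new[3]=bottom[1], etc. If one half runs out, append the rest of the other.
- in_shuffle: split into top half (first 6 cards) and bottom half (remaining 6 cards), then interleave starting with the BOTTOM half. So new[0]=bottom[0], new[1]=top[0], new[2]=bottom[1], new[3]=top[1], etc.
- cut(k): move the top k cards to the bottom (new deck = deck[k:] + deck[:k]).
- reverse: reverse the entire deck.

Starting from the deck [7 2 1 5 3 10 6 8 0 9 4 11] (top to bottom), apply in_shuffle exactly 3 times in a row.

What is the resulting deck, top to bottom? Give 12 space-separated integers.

After op 1 (in_shuffle): [6 7 8 2 0 1 9 5 4 3 11 10]
After op 2 (in_shuffle): [9 6 5 7 4 8 3 2 11 0 10 1]
After op 3 (in_shuffle): [3 9 2 6 11 5 0 7 10 4 1 8]

Answer: 3 9 2 6 11 5 0 7 10 4 1 8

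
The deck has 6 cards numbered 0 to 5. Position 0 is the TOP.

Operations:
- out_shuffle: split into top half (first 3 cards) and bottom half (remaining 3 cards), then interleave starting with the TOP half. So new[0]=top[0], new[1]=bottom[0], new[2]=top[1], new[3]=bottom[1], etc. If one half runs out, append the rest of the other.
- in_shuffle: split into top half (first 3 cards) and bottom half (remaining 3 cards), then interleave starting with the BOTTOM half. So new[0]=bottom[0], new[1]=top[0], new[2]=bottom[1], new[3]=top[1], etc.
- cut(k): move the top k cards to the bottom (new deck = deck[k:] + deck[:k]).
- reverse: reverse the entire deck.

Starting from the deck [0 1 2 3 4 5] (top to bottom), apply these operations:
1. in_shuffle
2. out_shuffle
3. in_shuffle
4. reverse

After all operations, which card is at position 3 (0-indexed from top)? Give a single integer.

Answer: 4

Derivation:
After op 1 (in_shuffle): [3 0 4 1 5 2]
After op 2 (out_shuffle): [3 1 0 5 4 2]
After op 3 (in_shuffle): [5 3 4 1 2 0]
After op 4 (reverse): [0 2 1 4 3 5]
Position 3: card 4.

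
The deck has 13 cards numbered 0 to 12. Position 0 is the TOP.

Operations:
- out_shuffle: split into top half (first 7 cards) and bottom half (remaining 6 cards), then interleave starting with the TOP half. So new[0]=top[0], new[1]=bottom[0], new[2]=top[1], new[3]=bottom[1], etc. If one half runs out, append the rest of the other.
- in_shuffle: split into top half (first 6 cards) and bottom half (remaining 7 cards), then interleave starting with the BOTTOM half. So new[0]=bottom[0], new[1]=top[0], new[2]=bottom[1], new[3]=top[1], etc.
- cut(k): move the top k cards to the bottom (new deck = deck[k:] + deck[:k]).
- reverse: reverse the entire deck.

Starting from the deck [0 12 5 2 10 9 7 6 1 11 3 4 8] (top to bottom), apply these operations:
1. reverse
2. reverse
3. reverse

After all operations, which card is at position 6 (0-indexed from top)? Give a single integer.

After op 1 (reverse): [8 4 3 11 1 6 7 9 10 2 5 12 0]
After op 2 (reverse): [0 12 5 2 10 9 7 6 1 11 3 4 8]
After op 3 (reverse): [8 4 3 11 1 6 7 9 10 2 5 12 0]
Position 6: card 7.

Answer: 7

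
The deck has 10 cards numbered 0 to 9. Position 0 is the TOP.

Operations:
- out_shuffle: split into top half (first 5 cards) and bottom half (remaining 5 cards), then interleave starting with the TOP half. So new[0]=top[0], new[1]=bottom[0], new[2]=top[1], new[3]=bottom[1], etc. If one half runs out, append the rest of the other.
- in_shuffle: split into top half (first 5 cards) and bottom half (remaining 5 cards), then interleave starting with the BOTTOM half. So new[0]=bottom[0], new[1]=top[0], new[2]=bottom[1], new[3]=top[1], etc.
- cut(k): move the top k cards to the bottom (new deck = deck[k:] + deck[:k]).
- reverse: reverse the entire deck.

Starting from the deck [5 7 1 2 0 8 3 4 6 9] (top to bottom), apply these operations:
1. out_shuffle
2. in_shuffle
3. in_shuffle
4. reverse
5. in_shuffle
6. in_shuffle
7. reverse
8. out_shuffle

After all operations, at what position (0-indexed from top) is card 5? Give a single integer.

Answer: 8

Derivation:
After op 1 (out_shuffle): [5 8 7 3 1 4 2 6 0 9]
After op 2 (in_shuffle): [4 5 2 8 6 7 0 3 9 1]
After op 3 (in_shuffle): [7 4 0 5 3 2 9 8 1 6]
After op 4 (reverse): [6 1 8 9 2 3 5 0 4 7]
After op 5 (in_shuffle): [3 6 5 1 0 8 4 9 7 2]
After op 6 (in_shuffle): [8 3 4 6 9 5 7 1 2 0]
After op 7 (reverse): [0 2 1 7 5 9 6 4 3 8]
After op 8 (out_shuffle): [0 9 2 6 1 4 7 3 5 8]
Card 5 is at position 8.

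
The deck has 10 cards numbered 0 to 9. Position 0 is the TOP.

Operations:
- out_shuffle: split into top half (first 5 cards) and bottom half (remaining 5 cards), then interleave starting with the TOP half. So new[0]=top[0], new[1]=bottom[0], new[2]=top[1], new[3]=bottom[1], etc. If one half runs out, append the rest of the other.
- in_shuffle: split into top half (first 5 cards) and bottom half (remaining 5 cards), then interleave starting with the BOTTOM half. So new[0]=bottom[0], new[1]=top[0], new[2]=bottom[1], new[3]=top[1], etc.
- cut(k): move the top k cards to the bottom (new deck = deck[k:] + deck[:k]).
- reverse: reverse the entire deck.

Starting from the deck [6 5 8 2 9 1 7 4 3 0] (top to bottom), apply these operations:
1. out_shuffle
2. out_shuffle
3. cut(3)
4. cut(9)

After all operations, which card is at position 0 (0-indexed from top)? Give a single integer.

Answer: 1

Derivation:
After op 1 (out_shuffle): [6 1 5 7 8 4 2 3 9 0]
After op 2 (out_shuffle): [6 4 1 2 5 3 7 9 8 0]
After op 3 (cut(3)): [2 5 3 7 9 8 0 6 4 1]
After op 4 (cut(9)): [1 2 5 3 7 9 8 0 6 4]
Position 0: card 1.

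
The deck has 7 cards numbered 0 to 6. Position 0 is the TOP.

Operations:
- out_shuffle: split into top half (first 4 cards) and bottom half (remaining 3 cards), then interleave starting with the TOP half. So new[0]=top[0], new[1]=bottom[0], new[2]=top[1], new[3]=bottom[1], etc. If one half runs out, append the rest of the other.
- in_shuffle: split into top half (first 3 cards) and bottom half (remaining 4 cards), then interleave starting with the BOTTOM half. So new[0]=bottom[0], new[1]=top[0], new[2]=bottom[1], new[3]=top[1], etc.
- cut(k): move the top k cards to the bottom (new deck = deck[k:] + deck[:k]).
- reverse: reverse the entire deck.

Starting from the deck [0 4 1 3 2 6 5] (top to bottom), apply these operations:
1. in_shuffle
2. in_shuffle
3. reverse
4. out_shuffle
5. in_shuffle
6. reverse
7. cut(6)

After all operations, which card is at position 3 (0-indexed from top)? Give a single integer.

Answer: 4

Derivation:
After op 1 (in_shuffle): [3 0 2 4 6 1 5]
After op 2 (in_shuffle): [4 3 6 0 1 2 5]
After op 3 (reverse): [5 2 1 0 6 3 4]
After op 4 (out_shuffle): [5 6 2 3 1 4 0]
After op 5 (in_shuffle): [3 5 1 6 4 2 0]
After op 6 (reverse): [0 2 4 6 1 5 3]
After op 7 (cut(6)): [3 0 2 4 6 1 5]
Position 3: card 4.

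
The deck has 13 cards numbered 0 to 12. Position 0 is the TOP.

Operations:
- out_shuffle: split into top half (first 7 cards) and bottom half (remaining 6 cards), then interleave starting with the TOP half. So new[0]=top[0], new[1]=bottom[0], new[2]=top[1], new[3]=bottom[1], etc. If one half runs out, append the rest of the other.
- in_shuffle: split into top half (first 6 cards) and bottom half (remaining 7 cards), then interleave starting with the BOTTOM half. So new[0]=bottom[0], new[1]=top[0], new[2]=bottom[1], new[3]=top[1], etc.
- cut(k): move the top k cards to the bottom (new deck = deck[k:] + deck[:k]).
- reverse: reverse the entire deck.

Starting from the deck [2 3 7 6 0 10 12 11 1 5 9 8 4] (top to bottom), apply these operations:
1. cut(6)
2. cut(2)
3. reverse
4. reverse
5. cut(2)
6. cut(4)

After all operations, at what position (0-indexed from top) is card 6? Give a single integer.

After op 1 (cut(6)): [12 11 1 5 9 8 4 2 3 7 6 0 10]
After op 2 (cut(2)): [1 5 9 8 4 2 3 7 6 0 10 12 11]
After op 3 (reverse): [11 12 10 0 6 7 3 2 4 8 9 5 1]
After op 4 (reverse): [1 5 9 8 4 2 3 7 6 0 10 12 11]
After op 5 (cut(2)): [9 8 4 2 3 7 6 0 10 12 11 1 5]
After op 6 (cut(4)): [3 7 6 0 10 12 11 1 5 9 8 4 2]
Card 6 is at position 2.

Answer: 2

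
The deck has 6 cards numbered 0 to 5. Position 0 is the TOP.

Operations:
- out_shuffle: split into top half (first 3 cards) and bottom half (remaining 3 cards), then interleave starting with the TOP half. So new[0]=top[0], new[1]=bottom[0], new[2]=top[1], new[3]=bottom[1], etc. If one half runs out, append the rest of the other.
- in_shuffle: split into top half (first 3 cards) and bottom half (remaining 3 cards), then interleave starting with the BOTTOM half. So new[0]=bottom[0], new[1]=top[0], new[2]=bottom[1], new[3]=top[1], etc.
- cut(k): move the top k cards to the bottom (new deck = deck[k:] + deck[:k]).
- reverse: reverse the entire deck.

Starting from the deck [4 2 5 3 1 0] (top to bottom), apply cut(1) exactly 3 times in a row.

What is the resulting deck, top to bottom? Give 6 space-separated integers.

After op 1 (cut(1)): [2 5 3 1 0 4]
After op 2 (cut(1)): [5 3 1 0 4 2]
After op 3 (cut(1)): [3 1 0 4 2 5]

Answer: 3 1 0 4 2 5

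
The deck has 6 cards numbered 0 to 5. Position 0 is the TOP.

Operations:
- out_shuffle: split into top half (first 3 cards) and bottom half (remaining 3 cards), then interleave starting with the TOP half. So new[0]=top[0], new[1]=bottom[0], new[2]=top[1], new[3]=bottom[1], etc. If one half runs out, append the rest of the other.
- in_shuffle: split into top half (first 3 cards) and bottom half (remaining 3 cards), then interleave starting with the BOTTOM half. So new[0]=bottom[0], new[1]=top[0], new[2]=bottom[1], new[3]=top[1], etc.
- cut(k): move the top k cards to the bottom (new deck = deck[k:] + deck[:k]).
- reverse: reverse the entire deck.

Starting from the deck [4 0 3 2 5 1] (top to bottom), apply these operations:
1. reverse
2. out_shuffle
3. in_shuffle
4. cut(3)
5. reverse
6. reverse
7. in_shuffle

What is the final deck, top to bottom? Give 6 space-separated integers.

After op 1 (reverse): [1 5 2 3 0 4]
After op 2 (out_shuffle): [1 3 5 0 2 4]
After op 3 (in_shuffle): [0 1 2 3 4 5]
After op 4 (cut(3)): [3 4 5 0 1 2]
After op 5 (reverse): [2 1 0 5 4 3]
After op 6 (reverse): [3 4 5 0 1 2]
After op 7 (in_shuffle): [0 3 1 4 2 5]

Answer: 0 3 1 4 2 5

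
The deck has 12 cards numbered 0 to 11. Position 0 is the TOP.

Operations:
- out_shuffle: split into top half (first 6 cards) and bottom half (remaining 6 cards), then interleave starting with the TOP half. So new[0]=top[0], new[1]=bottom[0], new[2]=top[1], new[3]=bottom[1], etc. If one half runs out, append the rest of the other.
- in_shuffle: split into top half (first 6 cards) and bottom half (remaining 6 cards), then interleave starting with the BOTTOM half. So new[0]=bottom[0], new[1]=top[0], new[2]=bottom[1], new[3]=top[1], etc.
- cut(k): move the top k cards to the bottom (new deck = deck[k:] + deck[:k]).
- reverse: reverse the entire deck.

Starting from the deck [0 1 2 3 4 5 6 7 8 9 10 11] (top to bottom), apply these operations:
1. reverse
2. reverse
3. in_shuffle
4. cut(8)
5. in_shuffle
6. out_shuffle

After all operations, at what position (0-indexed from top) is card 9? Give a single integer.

After op 1 (reverse): [11 10 9 8 7 6 5 4 3 2 1 0]
After op 2 (reverse): [0 1 2 3 4 5 6 7 8 9 10 11]
After op 3 (in_shuffle): [6 0 7 1 8 2 9 3 10 4 11 5]
After op 4 (cut(8)): [10 4 11 5 6 0 7 1 8 2 9 3]
After op 5 (in_shuffle): [7 10 1 4 8 11 2 5 9 6 3 0]
After op 6 (out_shuffle): [7 2 10 5 1 9 4 6 8 3 11 0]
Card 9 is at position 5.

Answer: 5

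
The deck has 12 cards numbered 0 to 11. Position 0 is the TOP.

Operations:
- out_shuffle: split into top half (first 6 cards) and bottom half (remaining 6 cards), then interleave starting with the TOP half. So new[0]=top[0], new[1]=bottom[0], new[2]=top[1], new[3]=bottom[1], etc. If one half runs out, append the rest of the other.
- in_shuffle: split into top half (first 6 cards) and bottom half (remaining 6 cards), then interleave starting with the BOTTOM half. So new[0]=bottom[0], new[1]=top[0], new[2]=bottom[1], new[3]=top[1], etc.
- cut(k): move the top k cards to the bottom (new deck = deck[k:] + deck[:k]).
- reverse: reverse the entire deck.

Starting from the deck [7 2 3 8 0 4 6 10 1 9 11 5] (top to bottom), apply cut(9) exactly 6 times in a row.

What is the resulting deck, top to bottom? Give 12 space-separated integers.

Answer: 6 10 1 9 11 5 7 2 3 8 0 4

Derivation:
After op 1 (cut(9)): [9 11 5 7 2 3 8 0 4 6 10 1]
After op 2 (cut(9)): [6 10 1 9 11 5 7 2 3 8 0 4]
After op 3 (cut(9)): [8 0 4 6 10 1 9 11 5 7 2 3]
After op 4 (cut(9)): [7 2 3 8 0 4 6 10 1 9 11 5]
After op 5 (cut(9)): [9 11 5 7 2 3 8 0 4 6 10 1]
After op 6 (cut(9)): [6 10 1 9 11 5 7 2 3 8 0 4]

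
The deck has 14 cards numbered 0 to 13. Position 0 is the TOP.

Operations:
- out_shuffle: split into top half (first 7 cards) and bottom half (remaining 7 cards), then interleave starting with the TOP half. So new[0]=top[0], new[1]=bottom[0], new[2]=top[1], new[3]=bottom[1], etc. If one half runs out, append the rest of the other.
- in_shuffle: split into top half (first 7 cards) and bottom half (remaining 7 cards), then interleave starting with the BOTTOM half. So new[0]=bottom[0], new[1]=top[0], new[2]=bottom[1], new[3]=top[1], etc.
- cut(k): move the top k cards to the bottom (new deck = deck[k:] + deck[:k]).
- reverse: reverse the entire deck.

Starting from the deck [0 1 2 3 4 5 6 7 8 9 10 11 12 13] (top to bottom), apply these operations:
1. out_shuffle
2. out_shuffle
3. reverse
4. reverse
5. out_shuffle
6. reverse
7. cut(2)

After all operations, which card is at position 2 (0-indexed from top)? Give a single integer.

Answer: 6

Derivation:
After op 1 (out_shuffle): [0 7 1 8 2 9 3 10 4 11 5 12 6 13]
After op 2 (out_shuffle): [0 10 7 4 1 11 8 5 2 12 9 6 3 13]
After op 3 (reverse): [13 3 6 9 12 2 5 8 11 1 4 7 10 0]
After op 4 (reverse): [0 10 7 4 1 11 8 5 2 12 9 6 3 13]
After op 5 (out_shuffle): [0 5 10 2 7 12 4 9 1 6 11 3 8 13]
After op 6 (reverse): [13 8 3 11 6 1 9 4 12 7 2 10 5 0]
After op 7 (cut(2)): [3 11 6 1 9 4 12 7 2 10 5 0 13 8]
Position 2: card 6.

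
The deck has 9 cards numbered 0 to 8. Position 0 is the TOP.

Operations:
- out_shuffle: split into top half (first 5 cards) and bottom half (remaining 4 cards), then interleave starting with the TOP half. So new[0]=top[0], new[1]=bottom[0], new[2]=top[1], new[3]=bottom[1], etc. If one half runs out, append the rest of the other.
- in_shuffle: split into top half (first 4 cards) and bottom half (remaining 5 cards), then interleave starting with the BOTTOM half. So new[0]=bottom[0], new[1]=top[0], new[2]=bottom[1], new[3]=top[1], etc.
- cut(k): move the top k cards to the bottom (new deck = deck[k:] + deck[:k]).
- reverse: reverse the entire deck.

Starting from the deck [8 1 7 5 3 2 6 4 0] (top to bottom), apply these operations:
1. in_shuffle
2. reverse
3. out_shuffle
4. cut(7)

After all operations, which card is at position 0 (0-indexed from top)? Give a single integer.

Answer: 3

Derivation:
After op 1 (in_shuffle): [3 8 2 1 6 7 4 5 0]
After op 2 (reverse): [0 5 4 7 6 1 2 8 3]
After op 3 (out_shuffle): [0 1 5 2 4 8 7 3 6]
After op 4 (cut(7)): [3 6 0 1 5 2 4 8 7]
Position 0: card 3.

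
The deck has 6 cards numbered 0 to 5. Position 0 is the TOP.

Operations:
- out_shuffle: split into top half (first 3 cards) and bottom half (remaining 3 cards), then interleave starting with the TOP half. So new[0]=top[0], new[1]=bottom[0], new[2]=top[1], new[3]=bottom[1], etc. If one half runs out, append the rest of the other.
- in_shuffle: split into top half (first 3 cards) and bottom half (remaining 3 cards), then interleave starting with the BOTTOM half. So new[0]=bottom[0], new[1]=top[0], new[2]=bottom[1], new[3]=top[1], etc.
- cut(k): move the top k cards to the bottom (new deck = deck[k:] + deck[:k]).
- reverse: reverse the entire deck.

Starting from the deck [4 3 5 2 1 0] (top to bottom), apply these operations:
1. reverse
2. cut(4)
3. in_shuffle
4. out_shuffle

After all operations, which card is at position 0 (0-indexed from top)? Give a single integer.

After op 1 (reverse): [0 1 2 5 3 4]
After op 2 (cut(4)): [3 4 0 1 2 5]
After op 3 (in_shuffle): [1 3 2 4 5 0]
After op 4 (out_shuffle): [1 4 3 5 2 0]
Position 0: card 1.

Answer: 1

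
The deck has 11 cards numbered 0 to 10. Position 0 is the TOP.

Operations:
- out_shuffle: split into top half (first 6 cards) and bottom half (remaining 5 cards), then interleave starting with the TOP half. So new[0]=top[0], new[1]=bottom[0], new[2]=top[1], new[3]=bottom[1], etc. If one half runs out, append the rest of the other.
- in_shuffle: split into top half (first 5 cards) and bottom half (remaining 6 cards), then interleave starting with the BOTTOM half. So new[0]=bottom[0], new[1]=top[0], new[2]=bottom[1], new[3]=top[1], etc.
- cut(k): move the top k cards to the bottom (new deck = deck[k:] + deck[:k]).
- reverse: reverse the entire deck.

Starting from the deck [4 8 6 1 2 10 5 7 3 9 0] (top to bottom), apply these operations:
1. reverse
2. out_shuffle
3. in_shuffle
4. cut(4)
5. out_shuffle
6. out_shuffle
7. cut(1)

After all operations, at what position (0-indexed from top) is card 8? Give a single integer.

After op 1 (reverse): [0 9 3 7 5 10 2 1 6 8 4]
After op 2 (out_shuffle): [0 2 9 1 3 6 7 8 5 4 10]
After op 3 (in_shuffle): [6 0 7 2 8 9 5 1 4 3 10]
After op 4 (cut(4)): [8 9 5 1 4 3 10 6 0 7 2]
After op 5 (out_shuffle): [8 10 9 6 5 0 1 7 4 2 3]
After op 6 (out_shuffle): [8 1 10 7 9 4 6 2 5 3 0]
After op 7 (cut(1)): [1 10 7 9 4 6 2 5 3 0 8]
Card 8 is at position 10.

Answer: 10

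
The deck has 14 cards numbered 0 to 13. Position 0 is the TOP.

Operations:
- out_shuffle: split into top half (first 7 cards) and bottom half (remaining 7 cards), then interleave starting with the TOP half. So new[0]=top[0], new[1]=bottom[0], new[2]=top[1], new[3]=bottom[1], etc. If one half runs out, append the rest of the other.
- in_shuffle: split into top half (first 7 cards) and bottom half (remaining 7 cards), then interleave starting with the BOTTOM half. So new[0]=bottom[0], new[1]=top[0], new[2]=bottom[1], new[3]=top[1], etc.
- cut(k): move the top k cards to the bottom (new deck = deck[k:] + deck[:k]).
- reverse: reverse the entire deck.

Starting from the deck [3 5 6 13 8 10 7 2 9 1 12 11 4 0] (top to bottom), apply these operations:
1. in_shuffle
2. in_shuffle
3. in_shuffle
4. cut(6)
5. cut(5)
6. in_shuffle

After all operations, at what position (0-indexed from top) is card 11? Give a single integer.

Answer: 2

Derivation:
After op 1 (in_shuffle): [2 3 9 5 1 6 12 13 11 8 4 10 0 7]
After op 2 (in_shuffle): [13 2 11 3 8 9 4 5 10 1 0 6 7 12]
After op 3 (in_shuffle): [5 13 10 2 1 11 0 3 6 8 7 9 12 4]
After op 4 (cut(6)): [0 3 6 8 7 9 12 4 5 13 10 2 1 11]
After op 5 (cut(5)): [9 12 4 5 13 10 2 1 11 0 3 6 8 7]
After op 6 (in_shuffle): [1 9 11 12 0 4 3 5 6 13 8 10 7 2]
Card 11 is at position 2.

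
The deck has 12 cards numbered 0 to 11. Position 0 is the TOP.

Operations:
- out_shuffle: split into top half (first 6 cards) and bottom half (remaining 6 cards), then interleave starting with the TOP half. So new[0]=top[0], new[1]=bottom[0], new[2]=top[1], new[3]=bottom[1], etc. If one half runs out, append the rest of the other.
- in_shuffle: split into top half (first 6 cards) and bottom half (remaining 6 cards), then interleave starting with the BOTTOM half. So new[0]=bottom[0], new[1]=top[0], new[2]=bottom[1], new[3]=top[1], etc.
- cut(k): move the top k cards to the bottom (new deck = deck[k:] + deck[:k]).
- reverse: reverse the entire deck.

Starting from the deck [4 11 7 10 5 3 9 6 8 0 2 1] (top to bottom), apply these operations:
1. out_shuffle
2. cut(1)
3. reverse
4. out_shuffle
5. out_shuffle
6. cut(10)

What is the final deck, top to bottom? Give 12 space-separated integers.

After op 1 (out_shuffle): [4 9 11 6 7 8 10 0 5 2 3 1]
After op 2 (cut(1)): [9 11 6 7 8 10 0 5 2 3 1 4]
After op 3 (reverse): [4 1 3 2 5 0 10 8 7 6 11 9]
After op 4 (out_shuffle): [4 10 1 8 3 7 2 6 5 11 0 9]
After op 5 (out_shuffle): [4 2 10 6 1 5 8 11 3 0 7 9]
After op 6 (cut(10)): [7 9 4 2 10 6 1 5 8 11 3 0]

Answer: 7 9 4 2 10 6 1 5 8 11 3 0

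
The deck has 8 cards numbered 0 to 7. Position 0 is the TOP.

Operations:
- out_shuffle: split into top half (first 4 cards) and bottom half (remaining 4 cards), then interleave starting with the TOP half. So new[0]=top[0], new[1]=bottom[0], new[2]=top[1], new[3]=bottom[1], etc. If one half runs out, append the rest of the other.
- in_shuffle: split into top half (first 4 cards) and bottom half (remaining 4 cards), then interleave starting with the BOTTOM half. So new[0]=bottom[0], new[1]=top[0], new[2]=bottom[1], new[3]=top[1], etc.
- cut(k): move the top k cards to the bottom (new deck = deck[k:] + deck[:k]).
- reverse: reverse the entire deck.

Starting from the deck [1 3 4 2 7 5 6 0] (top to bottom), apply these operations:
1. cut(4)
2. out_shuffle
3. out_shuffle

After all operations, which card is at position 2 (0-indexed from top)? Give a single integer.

Answer: 1

Derivation:
After op 1 (cut(4)): [7 5 6 0 1 3 4 2]
After op 2 (out_shuffle): [7 1 5 3 6 4 0 2]
After op 3 (out_shuffle): [7 6 1 4 5 0 3 2]
Position 2: card 1.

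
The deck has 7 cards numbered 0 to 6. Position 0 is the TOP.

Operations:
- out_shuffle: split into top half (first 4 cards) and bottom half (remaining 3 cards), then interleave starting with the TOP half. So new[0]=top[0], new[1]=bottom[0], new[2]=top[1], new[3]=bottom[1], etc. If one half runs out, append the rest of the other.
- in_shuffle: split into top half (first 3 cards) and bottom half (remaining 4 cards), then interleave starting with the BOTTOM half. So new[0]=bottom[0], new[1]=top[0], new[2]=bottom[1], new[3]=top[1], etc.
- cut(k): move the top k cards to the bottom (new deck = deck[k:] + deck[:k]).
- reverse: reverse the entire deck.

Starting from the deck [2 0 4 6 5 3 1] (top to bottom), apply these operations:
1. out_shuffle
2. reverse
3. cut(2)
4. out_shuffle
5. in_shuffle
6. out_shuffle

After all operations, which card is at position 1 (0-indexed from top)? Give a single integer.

Answer: 1

Derivation:
After op 1 (out_shuffle): [2 5 0 3 4 1 6]
After op 2 (reverse): [6 1 4 3 0 5 2]
After op 3 (cut(2)): [4 3 0 5 2 6 1]
After op 4 (out_shuffle): [4 2 3 6 0 1 5]
After op 5 (in_shuffle): [6 4 0 2 1 3 5]
After op 6 (out_shuffle): [6 1 4 3 0 5 2]
Position 1: card 1.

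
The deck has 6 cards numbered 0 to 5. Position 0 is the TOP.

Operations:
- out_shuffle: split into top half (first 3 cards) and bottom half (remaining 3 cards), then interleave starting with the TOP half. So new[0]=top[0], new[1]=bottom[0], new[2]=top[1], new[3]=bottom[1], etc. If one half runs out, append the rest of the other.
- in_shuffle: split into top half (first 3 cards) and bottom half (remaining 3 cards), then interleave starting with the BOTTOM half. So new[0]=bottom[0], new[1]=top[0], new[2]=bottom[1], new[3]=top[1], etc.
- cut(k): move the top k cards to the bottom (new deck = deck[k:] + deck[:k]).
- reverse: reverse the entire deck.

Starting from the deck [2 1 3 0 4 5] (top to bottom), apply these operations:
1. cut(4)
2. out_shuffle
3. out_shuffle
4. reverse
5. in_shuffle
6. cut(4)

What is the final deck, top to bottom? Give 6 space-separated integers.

After op 1 (cut(4)): [4 5 2 1 3 0]
After op 2 (out_shuffle): [4 1 5 3 2 0]
After op 3 (out_shuffle): [4 3 1 2 5 0]
After op 4 (reverse): [0 5 2 1 3 4]
After op 5 (in_shuffle): [1 0 3 5 4 2]
After op 6 (cut(4)): [4 2 1 0 3 5]

Answer: 4 2 1 0 3 5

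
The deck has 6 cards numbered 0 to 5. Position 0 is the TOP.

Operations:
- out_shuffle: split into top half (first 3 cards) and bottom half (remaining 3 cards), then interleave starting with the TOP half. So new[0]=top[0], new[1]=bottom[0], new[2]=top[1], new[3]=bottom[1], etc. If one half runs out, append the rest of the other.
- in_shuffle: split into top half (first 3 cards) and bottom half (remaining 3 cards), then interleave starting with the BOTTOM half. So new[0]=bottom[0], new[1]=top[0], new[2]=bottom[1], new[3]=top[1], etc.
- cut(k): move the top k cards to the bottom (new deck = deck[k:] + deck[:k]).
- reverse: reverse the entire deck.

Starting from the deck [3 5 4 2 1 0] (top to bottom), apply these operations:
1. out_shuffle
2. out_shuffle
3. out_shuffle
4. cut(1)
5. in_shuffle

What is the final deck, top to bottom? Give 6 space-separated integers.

Answer: 2 4 0 1 3 5

Derivation:
After op 1 (out_shuffle): [3 2 5 1 4 0]
After op 2 (out_shuffle): [3 1 2 4 5 0]
After op 3 (out_shuffle): [3 4 1 5 2 0]
After op 4 (cut(1)): [4 1 5 2 0 3]
After op 5 (in_shuffle): [2 4 0 1 3 5]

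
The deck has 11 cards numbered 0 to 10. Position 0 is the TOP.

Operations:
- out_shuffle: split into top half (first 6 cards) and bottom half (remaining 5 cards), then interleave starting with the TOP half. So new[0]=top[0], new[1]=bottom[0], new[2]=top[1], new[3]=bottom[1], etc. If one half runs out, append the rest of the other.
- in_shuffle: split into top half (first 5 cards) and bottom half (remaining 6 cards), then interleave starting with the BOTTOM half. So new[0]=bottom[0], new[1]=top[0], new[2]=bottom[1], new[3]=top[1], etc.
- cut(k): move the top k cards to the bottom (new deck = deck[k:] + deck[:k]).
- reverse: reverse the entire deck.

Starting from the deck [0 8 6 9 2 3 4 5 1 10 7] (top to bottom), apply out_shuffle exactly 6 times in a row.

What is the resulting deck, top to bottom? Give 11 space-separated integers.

After op 1 (out_shuffle): [0 4 8 5 6 1 9 10 2 7 3]
After op 2 (out_shuffle): [0 9 4 10 8 2 5 7 6 3 1]
After op 3 (out_shuffle): [0 5 9 7 4 6 10 3 8 1 2]
After op 4 (out_shuffle): [0 10 5 3 9 8 7 1 4 2 6]
After op 5 (out_shuffle): [0 7 10 1 5 4 3 2 9 6 8]
After op 6 (out_shuffle): [0 3 7 2 10 9 1 6 5 8 4]

Answer: 0 3 7 2 10 9 1 6 5 8 4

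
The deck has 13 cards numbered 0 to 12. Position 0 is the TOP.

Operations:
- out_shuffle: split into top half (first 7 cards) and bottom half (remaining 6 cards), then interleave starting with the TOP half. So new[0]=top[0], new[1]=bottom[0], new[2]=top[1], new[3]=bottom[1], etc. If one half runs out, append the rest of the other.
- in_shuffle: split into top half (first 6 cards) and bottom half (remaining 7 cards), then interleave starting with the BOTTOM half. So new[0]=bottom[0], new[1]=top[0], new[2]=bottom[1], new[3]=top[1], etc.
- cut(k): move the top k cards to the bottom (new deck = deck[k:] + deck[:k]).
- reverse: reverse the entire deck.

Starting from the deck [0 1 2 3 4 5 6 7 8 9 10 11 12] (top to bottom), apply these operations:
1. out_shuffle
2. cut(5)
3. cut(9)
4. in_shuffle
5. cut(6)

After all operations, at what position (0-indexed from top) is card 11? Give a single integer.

Answer: 11

Derivation:
After op 1 (out_shuffle): [0 7 1 8 2 9 3 10 4 11 5 12 6]
After op 2 (cut(5)): [9 3 10 4 11 5 12 6 0 7 1 8 2]
After op 3 (cut(9)): [7 1 8 2 9 3 10 4 11 5 12 6 0]
After op 4 (in_shuffle): [10 7 4 1 11 8 5 2 12 9 6 3 0]
After op 5 (cut(6)): [5 2 12 9 6 3 0 10 7 4 1 11 8]
Card 11 is at position 11.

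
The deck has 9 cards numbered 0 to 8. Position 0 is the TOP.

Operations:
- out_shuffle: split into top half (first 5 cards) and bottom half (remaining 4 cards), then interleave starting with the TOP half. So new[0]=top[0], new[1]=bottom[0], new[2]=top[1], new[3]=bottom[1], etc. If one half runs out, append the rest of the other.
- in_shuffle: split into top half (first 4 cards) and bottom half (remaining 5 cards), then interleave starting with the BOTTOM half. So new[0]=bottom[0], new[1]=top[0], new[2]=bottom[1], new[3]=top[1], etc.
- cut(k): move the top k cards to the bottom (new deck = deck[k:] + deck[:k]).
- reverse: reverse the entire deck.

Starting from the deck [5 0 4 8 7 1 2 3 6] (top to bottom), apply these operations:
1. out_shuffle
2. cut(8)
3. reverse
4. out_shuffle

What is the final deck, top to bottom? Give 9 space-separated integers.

After op 1 (out_shuffle): [5 1 0 2 4 3 8 6 7]
After op 2 (cut(8)): [7 5 1 0 2 4 3 8 6]
After op 3 (reverse): [6 8 3 4 2 0 1 5 7]
After op 4 (out_shuffle): [6 0 8 1 3 5 4 7 2]

Answer: 6 0 8 1 3 5 4 7 2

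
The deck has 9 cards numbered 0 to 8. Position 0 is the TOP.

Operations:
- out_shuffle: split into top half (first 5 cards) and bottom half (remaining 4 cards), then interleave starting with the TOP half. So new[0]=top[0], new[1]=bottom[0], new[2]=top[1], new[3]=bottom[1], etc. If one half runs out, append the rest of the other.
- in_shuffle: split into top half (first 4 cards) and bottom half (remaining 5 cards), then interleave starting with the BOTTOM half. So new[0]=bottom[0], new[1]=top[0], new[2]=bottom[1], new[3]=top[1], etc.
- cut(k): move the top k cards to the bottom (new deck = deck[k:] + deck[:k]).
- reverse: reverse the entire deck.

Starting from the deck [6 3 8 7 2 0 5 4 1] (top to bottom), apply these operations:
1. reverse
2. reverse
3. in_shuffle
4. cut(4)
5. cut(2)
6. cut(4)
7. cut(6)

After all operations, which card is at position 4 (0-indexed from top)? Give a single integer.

After op 1 (reverse): [1 4 5 0 2 7 8 3 6]
After op 2 (reverse): [6 3 8 7 2 0 5 4 1]
After op 3 (in_shuffle): [2 6 0 3 5 8 4 7 1]
After op 4 (cut(4)): [5 8 4 7 1 2 6 0 3]
After op 5 (cut(2)): [4 7 1 2 6 0 3 5 8]
After op 6 (cut(4)): [6 0 3 5 8 4 7 1 2]
After op 7 (cut(6)): [7 1 2 6 0 3 5 8 4]
Position 4: card 0.

Answer: 0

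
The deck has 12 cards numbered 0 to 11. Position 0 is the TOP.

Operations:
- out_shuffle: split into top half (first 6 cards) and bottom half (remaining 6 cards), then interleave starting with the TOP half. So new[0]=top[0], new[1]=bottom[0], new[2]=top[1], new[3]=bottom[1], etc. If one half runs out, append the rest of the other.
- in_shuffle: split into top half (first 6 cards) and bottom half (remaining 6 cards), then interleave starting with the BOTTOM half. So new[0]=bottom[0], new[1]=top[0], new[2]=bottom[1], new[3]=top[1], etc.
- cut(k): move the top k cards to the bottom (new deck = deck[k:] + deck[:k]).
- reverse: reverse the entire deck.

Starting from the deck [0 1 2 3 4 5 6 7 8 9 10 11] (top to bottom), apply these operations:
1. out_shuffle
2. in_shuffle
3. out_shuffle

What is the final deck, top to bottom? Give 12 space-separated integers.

After op 1 (out_shuffle): [0 6 1 7 2 8 3 9 4 10 5 11]
After op 2 (in_shuffle): [3 0 9 6 4 1 10 7 5 2 11 8]
After op 3 (out_shuffle): [3 10 0 7 9 5 6 2 4 11 1 8]

Answer: 3 10 0 7 9 5 6 2 4 11 1 8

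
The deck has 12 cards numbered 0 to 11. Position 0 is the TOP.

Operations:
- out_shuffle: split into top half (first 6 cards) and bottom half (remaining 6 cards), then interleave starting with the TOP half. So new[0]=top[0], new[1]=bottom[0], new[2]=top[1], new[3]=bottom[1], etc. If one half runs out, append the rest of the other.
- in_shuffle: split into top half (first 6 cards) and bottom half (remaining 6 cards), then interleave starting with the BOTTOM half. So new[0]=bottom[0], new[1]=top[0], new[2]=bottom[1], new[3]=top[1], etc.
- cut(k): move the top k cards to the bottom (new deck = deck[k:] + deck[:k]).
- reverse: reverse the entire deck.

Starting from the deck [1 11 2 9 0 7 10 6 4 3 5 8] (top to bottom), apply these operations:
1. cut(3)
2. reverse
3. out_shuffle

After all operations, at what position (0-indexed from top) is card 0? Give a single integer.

Answer: 9

Derivation:
After op 1 (cut(3)): [9 0 7 10 6 4 3 5 8 1 11 2]
After op 2 (reverse): [2 11 1 8 5 3 4 6 10 7 0 9]
After op 3 (out_shuffle): [2 4 11 6 1 10 8 7 5 0 3 9]
Card 0 is at position 9.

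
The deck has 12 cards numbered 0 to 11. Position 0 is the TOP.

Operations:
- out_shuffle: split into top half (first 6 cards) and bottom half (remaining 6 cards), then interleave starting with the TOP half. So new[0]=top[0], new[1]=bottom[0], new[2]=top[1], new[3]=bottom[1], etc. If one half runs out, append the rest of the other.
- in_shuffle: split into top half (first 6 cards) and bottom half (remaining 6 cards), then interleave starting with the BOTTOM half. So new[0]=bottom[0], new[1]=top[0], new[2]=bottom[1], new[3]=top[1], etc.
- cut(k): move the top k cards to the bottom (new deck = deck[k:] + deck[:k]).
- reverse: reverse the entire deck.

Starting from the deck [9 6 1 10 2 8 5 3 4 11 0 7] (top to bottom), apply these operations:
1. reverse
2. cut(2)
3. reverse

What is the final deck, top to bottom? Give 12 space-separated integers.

Answer: 0 7 9 6 1 10 2 8 5 3 4 11

Derivation:
After op 1 (reverse): [7 0 11 4 3 5 8 2 10 1 6 9]
After op 2 (cut(2)): [11 4 3 5 8 2 10 1 6 9 7 0]
After op 3 (reverse): [0 7 9 6 1 10 2 8 5 3 4 11]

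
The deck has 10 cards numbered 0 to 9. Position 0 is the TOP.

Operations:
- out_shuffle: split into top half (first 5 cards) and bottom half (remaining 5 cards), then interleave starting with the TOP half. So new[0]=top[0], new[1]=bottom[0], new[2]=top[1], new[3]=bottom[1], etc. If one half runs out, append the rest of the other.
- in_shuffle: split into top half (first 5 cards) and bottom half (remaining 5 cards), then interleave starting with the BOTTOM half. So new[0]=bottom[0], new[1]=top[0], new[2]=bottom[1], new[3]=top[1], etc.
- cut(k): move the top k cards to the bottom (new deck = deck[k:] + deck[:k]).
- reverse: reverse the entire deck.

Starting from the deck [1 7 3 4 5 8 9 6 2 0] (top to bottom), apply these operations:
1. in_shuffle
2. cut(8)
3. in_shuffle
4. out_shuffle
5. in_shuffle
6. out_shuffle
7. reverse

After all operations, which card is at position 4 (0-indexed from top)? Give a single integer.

After op 1 (in_shuffle): [8 1 9 7 6 3 2 4 0 5]
After op 2 (cut(8)): [0 5 8 1 9 7 6 3 2 4]
After op 3 (in_shuffle): [7 0 6 5 3 8 2 1 4 9]
After op 4 (out_shuffle): [7 8 0 2 6 1 5 4 3 9]
After op 5 (in_shuffle): [1 7 5 8 4 0 3 2 9 6]
After op 6 (out_shuffle): [1 0 7 3 5 2 8 9 4 6]
After op 7 (reverse): [6 4 9 8 2 5 3 7 0 1]
Position 4: card 2.

Answer: 2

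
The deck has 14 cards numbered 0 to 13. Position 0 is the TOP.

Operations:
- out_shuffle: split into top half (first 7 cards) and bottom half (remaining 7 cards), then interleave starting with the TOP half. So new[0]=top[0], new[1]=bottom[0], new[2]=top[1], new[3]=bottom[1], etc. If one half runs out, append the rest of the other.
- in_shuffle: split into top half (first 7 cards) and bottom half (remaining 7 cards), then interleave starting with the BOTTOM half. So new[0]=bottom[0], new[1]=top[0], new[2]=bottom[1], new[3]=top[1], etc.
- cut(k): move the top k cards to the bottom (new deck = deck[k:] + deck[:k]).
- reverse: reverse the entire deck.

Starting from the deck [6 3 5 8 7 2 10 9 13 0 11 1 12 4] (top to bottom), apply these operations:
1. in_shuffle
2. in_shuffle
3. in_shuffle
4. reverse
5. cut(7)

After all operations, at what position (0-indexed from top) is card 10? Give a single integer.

After op 1 (in_shuffle): [9 6 13 3 0 5 11 8 1 7 12 2 4 10]
After op 2 (in_shuffle): [8 9 1 6 7 13 12 3 2 0 4 5 10 11]
After op 3 (in_shuffle): [3 8 2 9 0 1 4 6 5 7 10 13 11 12]
After op 4 (reverse): [12 11 13 10 7 5 6 4 1 0 9 2 8 3]
After op 5 (cut(7)): [4 1 0 9 2 8 3 12 11 13 10 7 5 6]
Card 10 is at position 10.

Answer: 10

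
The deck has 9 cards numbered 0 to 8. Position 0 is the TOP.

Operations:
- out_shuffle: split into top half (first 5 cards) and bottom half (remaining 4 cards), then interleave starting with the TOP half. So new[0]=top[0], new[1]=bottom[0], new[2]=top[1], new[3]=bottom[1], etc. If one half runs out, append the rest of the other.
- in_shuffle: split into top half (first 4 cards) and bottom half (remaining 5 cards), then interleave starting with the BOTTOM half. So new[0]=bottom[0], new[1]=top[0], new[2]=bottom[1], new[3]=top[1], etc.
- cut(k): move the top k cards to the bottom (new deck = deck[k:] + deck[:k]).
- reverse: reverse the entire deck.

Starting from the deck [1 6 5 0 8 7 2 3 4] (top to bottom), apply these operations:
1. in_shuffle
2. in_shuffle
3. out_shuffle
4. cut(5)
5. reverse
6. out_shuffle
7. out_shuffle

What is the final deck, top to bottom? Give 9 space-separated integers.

After op 1 (in_shuffle): [8 1 7 6 2 5 3 0 4]
After op 2 (in_shuffle): [2 8 5 1 3 7 0 6 4]
After op 3 (out_shuffle): [2 7 8 0 5 6 1 4 3]
After op 4 (cut(5)): [6 1 4 3 2 7 8 0 5]
After op 5 (reverse): [5 0 8 7 2 3 4 1 6]
After op 6 (out_shuffle): [5 3 0 4 8 1 7 6 2]
After op 7 (out_shuffle): [5 1 3 7 0 6 4 2 8]

Answer: 5 1 3 7 0 6 4 2 8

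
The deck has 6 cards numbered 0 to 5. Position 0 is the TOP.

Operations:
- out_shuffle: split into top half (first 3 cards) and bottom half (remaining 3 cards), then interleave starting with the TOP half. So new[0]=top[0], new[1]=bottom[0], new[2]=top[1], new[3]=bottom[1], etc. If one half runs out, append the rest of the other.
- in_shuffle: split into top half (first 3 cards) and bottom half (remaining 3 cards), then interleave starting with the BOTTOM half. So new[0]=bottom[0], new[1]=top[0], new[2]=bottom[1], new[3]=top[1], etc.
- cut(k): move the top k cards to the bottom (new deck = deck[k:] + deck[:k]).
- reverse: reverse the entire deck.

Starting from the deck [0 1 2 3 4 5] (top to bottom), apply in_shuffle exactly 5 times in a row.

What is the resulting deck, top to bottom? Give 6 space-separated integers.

Answer: 1 3 5 0 2 4

Derivation:
After op 1 (in_shuffle): [3 0 4 1 5 2]
After op 2 (in_shuffle): [1 3 5 0 2 4]
After op 3 (in_shuffle): [0 1 2 3 4 5]
After op 4 (in_shuffle): [3 0 4 1 5 2]
After op 5 (in_shuffle): [1 3 5 0 2 4]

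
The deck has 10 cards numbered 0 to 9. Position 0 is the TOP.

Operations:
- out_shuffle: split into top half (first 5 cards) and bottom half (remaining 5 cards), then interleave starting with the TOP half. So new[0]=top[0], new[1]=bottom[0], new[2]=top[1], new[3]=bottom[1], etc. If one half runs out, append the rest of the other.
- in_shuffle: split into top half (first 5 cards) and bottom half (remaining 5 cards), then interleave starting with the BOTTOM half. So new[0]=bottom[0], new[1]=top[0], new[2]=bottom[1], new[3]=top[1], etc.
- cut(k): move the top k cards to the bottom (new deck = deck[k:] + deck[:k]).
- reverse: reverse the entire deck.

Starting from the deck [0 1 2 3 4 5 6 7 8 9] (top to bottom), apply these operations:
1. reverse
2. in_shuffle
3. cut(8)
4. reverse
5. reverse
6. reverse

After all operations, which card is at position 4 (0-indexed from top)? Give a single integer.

Answer: 8

Derivation:
After op 1 (reverse): [9 8 7 6 5 4 3 2 1 0]
After op 2 (in_shuffle): [4 9 3 8 2 7 1 6 0 5]
After op 3 (cut(8)): [0 5 4 9 3 8 2 7 1 6]
After op 4 (reverse): [6 1 7 2 8 3 9 4 5 0]
After op 5 (reverse): [0 5 4 9 3 8 2 7 1 6]
After op 6 (reverse): [6 1 7 2 8 3 9 4 5 0]
Position 4: card 8.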